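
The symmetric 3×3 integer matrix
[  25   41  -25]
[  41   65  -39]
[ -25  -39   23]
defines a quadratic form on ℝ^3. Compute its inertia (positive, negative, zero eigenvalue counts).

step 0: pivot 25 → sign +
step 1: pivot -56/25 → sign −
step 2: pivot -3/14 → sign −
signature = (1, 2, 0)

Answer: (1, 2, 0)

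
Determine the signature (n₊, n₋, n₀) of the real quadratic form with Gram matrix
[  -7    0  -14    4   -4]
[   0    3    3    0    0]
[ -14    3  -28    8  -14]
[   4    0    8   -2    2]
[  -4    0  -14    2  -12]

step 0: pivot -7 → sign −
step 1: pivot 3 → sign +
step 2: pivot -3 → sign −
step 3: pivot 2/7 → sign +
step 4: pivot 2 → sign +
signature = (3, 2, 0)

Answer: (3, 2, 0)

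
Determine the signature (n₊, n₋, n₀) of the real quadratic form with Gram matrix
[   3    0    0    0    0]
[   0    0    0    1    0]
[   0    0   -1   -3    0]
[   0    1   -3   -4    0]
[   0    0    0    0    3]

step 0: pivot 3 → sign +
step 1: pivot -1 → sign −
step 2: pivot 5 → sign +
step 3: pivot -1/5 → sign −
step 4: pivot 3 → sign +
signature = (3, 2, 0)

Answer: (3, 2, 0)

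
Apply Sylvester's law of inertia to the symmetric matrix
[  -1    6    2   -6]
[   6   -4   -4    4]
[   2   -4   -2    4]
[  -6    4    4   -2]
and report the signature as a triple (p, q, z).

Answer: (2, 1, 1)

Derivation:
step 0: pivot -1 → sign −
step 1: pivot 32 → sign +
step 2: pivot 2 → sign +
step 3: row/col 3 already zero → sign 0
signature = (2, 1, 1)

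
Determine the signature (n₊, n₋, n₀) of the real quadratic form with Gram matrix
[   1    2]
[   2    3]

Answer: (1, 1, 0)

Derivation:
step 0: pivot 1 → sign +
step 1: pivot -1 → sign −
signature = (1, 1, 0)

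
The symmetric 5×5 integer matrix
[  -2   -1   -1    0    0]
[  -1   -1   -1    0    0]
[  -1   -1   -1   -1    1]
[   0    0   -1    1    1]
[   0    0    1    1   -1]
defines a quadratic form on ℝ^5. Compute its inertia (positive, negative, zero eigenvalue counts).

Answer: (2, 3, 0)

Derivation:
step 0: pivot -2 → sign −
step 1: pivot -1/2 → sign −
step 2: pivot 1 → sign +
step 3: pivot -1 → sign −
step 4: pivot 2 → sign +
signature = (2, 3, 0)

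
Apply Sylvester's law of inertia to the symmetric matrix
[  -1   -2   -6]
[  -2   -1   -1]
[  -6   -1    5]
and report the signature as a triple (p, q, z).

step 0: pivot -1 → sign −
step 1: pivot 3 → sign +
step 2: pivot 2/3 → sign +
signature = (2, 1, 0)

Answer: (2, 1, 0)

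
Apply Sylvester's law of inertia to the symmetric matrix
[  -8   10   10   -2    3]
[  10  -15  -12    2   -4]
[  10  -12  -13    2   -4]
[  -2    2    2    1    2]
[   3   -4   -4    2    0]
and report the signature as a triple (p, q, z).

Answer: (2, 3, 0)

Derivation:
step 0: pivot -8 → sign −
step 1: pivot -5/2 → sign −
step 2: pivot -2/5 → sign −
step 3: pivot 5/2 → sign +
step 4: pivot 3/20 → sign +
signature = (2, 3, 0)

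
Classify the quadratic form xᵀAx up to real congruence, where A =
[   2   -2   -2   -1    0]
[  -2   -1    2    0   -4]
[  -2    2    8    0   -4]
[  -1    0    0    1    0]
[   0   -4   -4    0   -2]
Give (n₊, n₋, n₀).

Answer: (3, 1, 1)

Derivation:
step 0: pivot 2 → sign +
step 1: pivot -3 → sign −
step 2: pivot 6 → sign +
step 3: pivot 2/3 → sign +
step 4: row/col 4 already zero → sign 0
signature = (3, 1, 1)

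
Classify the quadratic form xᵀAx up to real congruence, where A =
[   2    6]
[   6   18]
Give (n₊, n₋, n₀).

Answer: (1, 0, 1)

Derivation:
step 0: pivot 2 → sign +
step 1: row/col 1 already zero → sign 0
signature = (1, 0, 1)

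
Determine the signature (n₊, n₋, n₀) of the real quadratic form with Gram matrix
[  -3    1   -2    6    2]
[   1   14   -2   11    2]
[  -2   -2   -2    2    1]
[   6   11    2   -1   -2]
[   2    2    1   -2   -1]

step 0: pivot -3 → sign −
step 1: pivot 43/3 → sign +
step 2: pivot -50/43 → sign −
step 3: pivot -16/25 → sign −
step 4: pivot 1/16 → sign +
signature = (2, 3, 0)

Answer: (2, 3, 0)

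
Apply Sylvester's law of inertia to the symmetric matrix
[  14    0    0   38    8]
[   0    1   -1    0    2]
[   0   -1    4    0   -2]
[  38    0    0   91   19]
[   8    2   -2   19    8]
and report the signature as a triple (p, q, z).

step 0: pivot 14 → sign +
step 1: pivot 1 → sign +
step 2: pivot 3 → sign +
step 3: pivot -85/7 → sign −
step 4: pivot 3/85 → sign +
signature = (4, 1, 0)

Answer: (4, 1, 0)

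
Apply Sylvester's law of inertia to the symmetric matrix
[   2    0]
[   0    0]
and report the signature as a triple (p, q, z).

Answer: (1, 0, 1)

Derivation:
step 0: pivot 2 → sign +
step 1: row/col 1 already zero → sign 0
signature = (1, 0, 1)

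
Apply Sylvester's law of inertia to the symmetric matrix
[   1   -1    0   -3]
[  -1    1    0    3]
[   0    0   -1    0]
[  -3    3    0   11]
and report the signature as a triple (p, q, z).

Answer: (2, 1, 1)

Derivation:
step 0: pivot 1 → sign +
step 1: pivot -1 → sign −
step 2: pivot 2 → sign +
step 3: row/col 3 already zero → sign 0
signature = (2, 1, 1)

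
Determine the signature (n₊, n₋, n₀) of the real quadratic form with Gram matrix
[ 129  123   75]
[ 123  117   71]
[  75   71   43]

Answer: (2, 1, 0)

Derivation:
step 0: pivot 129 → sign +
step 1: pivot -12/43 → sign −
step 2: pivot 1/3 → sign +
signature = (2, 1, 0)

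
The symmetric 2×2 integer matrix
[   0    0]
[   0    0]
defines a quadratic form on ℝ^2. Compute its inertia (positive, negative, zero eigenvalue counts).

Answer: (0, 0, 2)

Derivation:
step 0: row/col 0 already zero → sign 0
step 1: row/col 1 already zero → sign 0
signature = (0, 0, 2)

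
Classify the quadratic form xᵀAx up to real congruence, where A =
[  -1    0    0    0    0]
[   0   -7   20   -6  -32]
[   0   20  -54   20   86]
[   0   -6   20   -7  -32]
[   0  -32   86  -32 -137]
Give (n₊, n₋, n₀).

step 0: pivot -1 → sign −
step 1: pivot -7 → sign −
step 2: pivot 22/7 → sign +
step 3: pivot -49/11 → sign −
step 4: pivot -3/49 → sign −
signature = (1, 4, 0)

Answer: (1, 4, 0)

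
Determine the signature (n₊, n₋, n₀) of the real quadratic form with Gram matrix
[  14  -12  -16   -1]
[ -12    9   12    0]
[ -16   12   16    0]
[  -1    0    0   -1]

Answer: (1, 2, 1)

Derivation:
step 0: pivot 14 → sign +
step 1: pivot -9/7 → sign −
step 2: pivot -1/2 → sign −
step 3: row/col 3 already zero → sign 0
signature = (1, 2, 1)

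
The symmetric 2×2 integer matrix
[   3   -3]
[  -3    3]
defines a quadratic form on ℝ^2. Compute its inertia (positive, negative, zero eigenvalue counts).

step 0: pivot 3 → sign +
step 1: row/col 1 already zero → sign 0
signature = (1, 0, 1)

Answer: (1, 0, 1)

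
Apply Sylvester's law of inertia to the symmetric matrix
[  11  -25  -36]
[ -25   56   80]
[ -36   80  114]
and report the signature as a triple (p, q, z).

Answer: (2, 1, 0)

Derivation:
step 0: pivot 11 → sign +
step 1: pivot -9/11 → sign −
step 2: pivot 2/9 → sign +
signature = (2, 1, 0)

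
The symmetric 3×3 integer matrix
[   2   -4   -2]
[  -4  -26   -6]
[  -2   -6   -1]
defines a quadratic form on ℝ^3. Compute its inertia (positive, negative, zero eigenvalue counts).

Answer: (1, 2, 0)

Derivation:
step 0: pivot 2 → sign +
step 1: pivot -34 → sign −
step 2: pivot -1/17 → sign −
signature = (1, 2, 0)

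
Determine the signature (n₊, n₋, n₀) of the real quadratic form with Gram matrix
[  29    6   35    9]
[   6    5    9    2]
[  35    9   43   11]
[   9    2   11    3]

Answer: (3, 1, 0)

Derivation:
step 0: pivot 29 → sign +
step 1: pivot 109/29 → sign +
step 2: pivot -7/109 → sign −
step 3: pivot 2/7 → sign +
signature = (3, 1, 0)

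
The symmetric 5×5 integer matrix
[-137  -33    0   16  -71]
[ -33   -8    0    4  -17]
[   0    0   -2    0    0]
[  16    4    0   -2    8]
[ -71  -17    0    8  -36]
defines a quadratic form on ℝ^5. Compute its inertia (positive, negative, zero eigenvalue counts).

step 0: pivot -137 → sign −
step 1: pivot -7/137 → sign −
step 2: pivot -2 → sign −
step 3: pivot 2/7 → sign +
step 4: pivot 1 → sign +
signature = (2, 3, 0)

Answer: (2, 3, 0)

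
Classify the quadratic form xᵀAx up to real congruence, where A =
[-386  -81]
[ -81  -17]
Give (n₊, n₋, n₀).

step 0: pivot -386 → sign −
step 1: pivot -1/386 → sign −
signature = (0, 2, 0)

Answer: (0, 2, 0)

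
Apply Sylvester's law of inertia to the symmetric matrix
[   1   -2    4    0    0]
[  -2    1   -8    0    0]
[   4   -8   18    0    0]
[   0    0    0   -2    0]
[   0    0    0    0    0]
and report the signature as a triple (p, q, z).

step 0: pivot 1 → sign +
step 1: pivot -3 → sign −
step 2: pivot 2 → sign +
step 3: pivot -2 → sign −
step 4: row/col 4 already zero → sign 0
signature = (2, 2, 1)

Answer: (2, 2, 1)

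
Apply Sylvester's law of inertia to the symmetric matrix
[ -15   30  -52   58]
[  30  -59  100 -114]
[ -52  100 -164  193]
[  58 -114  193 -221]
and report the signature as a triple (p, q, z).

Answer: (2, 2, 0)

Derivation:
step 0: pivot -15 → sign −
step 1: pivot 1 → sign +
step 2: pivot 4/15 → sign +
step 3: pivot -3/4 → sign −
signature = (2, 2, 0)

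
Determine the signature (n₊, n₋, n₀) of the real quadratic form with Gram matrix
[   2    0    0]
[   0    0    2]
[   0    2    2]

Answer: (2, 1, 0)

Derivation:
step 0: pivot 2 → sign +
step 1: pivot 2 → sign +
step 2: pivot -2 → sign −
signature = (2, 1, 0)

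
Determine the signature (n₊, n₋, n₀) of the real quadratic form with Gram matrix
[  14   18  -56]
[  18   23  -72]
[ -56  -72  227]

Answer: (2, 1, 0)

Derivation:
step 0: pivot 14 → sign +
step 1: pivot -1/7 → sign −
step 2: pivot 3 → sign +
signature = (2, 1, 0)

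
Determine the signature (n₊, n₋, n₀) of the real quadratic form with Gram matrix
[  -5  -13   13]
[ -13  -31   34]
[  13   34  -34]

Answer: (1, 2, 0)

Derivation:
step 0: pivot -5 → sign −
step 1: pivot 14/5 → sign +
step 2: pivot -3/14 → sign −
signature = (1, 2, 0)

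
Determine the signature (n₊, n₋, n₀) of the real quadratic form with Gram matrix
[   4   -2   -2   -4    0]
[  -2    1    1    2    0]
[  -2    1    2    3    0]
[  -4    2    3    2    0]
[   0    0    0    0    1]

Answer: (3, 1, 1)

Derivation:
step 0: pivot 4 → sign +
step 1: pivot 1 → sign +
step 2: pivot -3 → sign −
step 3: pivot 1 → sign +
step 4: row/col 4 already zero → sign 0
signature = (3, 1, 1)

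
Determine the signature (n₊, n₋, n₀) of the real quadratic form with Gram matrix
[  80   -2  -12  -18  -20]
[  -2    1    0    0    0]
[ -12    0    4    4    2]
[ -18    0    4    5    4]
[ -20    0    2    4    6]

Answer: (4, 0, 1)

Derivation:
step 0: pivot 80 → sign +
step 1: pivot 19/20 → sign +
step 2: pivot 40/19 → sign +
step 3: pivot 1/10 → sign +
step 4: row/col 4 already zero → sign 0
signature = (4, 0, 1)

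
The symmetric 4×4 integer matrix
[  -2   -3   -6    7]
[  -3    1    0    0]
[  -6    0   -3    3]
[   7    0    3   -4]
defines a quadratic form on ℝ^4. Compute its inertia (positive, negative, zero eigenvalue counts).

Answer: (2, 2, 0)

Derivation:
step 0: pivot -2 → sign −
step 1: pivot 11/2 → sign +
step 2: pivot 3/11 → sign +
step 3: pivot -2 → sign −
signature = (2, 2, 0)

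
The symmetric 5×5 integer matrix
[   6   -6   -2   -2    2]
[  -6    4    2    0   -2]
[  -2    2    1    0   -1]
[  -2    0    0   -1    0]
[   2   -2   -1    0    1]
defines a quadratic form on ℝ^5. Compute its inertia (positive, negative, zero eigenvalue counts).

Answer: (2, 2, 1)

Derivation:
step 0: pivot 6 → sign +
step 1: pivot -2 → sign −
step 2: pivot 1/3 → sign +
step 3: pivot -1 → sign −
step 4: row/col 4 already zero → sign 0
signature = (2, 2, 1)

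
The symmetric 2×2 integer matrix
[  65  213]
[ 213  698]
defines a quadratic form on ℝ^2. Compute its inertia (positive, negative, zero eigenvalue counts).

Answer: (2, 0, 0)

Derivation:
step 0: pivot 65 → sign +
step 1: pivot 1/65 → sign +
signature = (2, 0, 0)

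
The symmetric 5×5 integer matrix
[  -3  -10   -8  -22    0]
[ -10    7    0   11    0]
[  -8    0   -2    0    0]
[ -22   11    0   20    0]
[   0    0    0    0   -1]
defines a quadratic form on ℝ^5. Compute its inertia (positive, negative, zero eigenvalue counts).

Answer: (3, 2, 0)

Derivation:
step 0: pivot -3 → sign −
step 1: pivot 121/3 → sign +
step 2: pivot 206/121 → sign +
step 3: pivot 3/103 → sign +
step 4: pivot -1 → sign −
signature = (3, 2, 0)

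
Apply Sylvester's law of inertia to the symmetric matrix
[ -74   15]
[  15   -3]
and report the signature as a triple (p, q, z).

step 0: pivot -74 → sign −
step 1: pivot 3/74 → sign +
signature = (1, 1, 0)

Answer: (1, 1, 0)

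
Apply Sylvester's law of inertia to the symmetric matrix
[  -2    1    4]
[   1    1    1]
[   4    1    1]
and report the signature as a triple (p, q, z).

Answer: (2, 1, 0)

Derivation:
step 0: pivot -2 → sign −
step 1: pivot 3/2 → sign +
step 2: pivot 3 → sign +
signature = (2, 1, 0)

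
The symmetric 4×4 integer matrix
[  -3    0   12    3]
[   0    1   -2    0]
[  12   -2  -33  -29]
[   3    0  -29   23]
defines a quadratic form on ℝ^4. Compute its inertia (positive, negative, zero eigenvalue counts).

Answer: (2, 2, 0)

Derivation:
step 0: pivot -3 → sign −
step 1: pivot 1 → sign +
step 2: pivot 11 → sign +
step 3: pivot -3/11 → sign −
signature = (2, 2, 0)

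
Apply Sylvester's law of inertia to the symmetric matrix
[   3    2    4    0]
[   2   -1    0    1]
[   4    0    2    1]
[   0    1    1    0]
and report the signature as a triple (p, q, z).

Answer: (2, 2, 0)

Derivation:
step 0: pivot 3 → sign +
step 1: pivot -7/3 → sign −
step 2: pivot -2/7 → sign −
step 3: pivot 1/2 → sign +
signature = (2, 2, 0)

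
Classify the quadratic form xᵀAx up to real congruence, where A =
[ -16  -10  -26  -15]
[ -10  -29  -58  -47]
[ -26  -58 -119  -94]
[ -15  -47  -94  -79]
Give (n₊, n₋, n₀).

Answer: (0, 4, 0)

Derivation:
step 0: pivot -16 → sign −
step 1: pivot -91/4 → sign −
step 2: pivot -12/91 → sign −
step 3: pivot -3/16 → sign −
signature = (0, 4, 0)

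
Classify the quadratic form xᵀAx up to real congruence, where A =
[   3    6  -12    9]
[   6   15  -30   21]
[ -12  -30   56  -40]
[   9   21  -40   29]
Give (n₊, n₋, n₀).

step 0: pivot 3 → sign +
step 1: pivot 3 → sign +
step 2: pivot -4 → sign −
step 3: row/col 3 already zero → sign 0
signature = (2, 1, 1)

Answer: (2, 1, 1)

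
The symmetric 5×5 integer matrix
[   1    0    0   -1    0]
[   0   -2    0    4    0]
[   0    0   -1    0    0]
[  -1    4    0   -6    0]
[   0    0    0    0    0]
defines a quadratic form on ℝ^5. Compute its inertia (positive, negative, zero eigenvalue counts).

Answer: (2, 2, 1)

Derivation:
step 0: pivot 1 → sign +
step 1: pivot -2 → sign −
step 2: pivot -1 → sign −
step 3: pivot 1 → sign +
step 4: row/col 4 already zero → sign 0
signature = (2, 2, 1)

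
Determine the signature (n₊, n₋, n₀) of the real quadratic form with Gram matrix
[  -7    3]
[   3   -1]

Answer: (1, 1, 0)

Derivation:
step 0: pivot -7 → sign −
step 1: pivot 2/7 → sign +
signature = (1, 1, 0)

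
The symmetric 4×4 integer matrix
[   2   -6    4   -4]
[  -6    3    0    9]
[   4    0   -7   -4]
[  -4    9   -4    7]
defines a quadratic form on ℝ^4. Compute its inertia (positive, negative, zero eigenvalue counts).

step 0: pivot 2 → sign +
step 1: pivot -15 → sign −
step 2: pivot -27/5 → sign −
step 3: pivot 2/27 → sign +
signature = (2, 2, 0)

Answer: (2, 2, 0)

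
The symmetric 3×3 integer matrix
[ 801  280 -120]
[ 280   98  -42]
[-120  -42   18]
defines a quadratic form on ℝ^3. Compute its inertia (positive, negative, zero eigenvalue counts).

Answer: (2, 0, 1)

Derivation:
step 0: pivot 801 → sign +
step 1: pivot 98/801 → sign +
step 2: row/col 2 already zero → sign 0
signature = (2, 0, 1)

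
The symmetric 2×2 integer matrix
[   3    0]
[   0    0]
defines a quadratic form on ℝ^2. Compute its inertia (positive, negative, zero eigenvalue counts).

Answer: (1, 0, 1)

Derivation:
step 0: pivot 3 → sign +
step 1: row/col 1 already zero → sign 0
signature = (1, 0, 1)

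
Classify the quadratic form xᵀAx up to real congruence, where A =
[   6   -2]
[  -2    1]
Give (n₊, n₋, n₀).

Answer: (2, 0, 0)

Derivation:
step 0: pivot 6 → sign +
step 1: pivot 1/3 → sign +
signature = (2, 0, 0)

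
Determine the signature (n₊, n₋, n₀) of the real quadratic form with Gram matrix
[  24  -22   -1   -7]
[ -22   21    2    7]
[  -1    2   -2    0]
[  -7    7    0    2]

Answer: (2, 2, 0)

Derivation:
step 0: pivot 24 → sign +
step 1: pivot 5/6 → sign +
step 2: pivot -69/20 → sign −
step 3: pivot -3/23 → sign −
signature = (2, 2, 0)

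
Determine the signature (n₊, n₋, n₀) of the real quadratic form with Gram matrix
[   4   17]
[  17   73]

Answer: (2, 0, 0)

Derivation:
step 0: pivot 4 → sign +
step 1: pivot 3/4 → sign +
signature = (2, 0, 0)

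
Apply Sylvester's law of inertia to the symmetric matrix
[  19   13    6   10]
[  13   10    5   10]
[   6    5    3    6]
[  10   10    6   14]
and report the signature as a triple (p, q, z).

step 0: pivot 19 → sign +
step 1: pivot 21/19 → sign +
step 2: pivot 8/21 → sign +
step 3: pivot -1/2 → sign −
signature = (3, 1, 0)

Answer: (3, 1, 0)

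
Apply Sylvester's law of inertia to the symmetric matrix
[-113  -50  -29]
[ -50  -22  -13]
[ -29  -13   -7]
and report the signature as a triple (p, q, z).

Answer: (2, 1, 0)

Derivation:
step 0: pivot -113 → sign −
step 1: pivot 14/113 → sign +
step 2: pivot 3/14 → sign +
signature = (2, 1, 0)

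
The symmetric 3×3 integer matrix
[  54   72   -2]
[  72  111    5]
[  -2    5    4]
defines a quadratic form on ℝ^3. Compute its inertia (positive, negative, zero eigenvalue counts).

step 0: pivot 54 → sign +
step 1: pivot 15 → sign +
step 2: pivot 1/135 → sign +
signature = (3, 0, 0)

Answer: (3, 0, 0)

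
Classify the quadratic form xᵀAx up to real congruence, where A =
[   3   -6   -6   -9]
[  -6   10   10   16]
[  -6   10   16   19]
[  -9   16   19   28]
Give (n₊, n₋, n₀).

Answer: (3, 1, 0)

Derivation:
step 0: pivot 3 → sign +
step 1: pivot -2 → sign −
step 2: pivot 6 → sign +
step 3: pivot 3/2 → sign +
signature = (3, 1, 0)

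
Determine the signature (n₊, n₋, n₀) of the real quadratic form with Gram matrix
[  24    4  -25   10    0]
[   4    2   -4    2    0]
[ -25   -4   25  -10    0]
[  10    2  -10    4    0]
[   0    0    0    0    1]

step 0: pivot 24 → sign +
step 1: pivot 4/3 → sign +
step 2: pivot -17/16 → sign −
step 3: pivot -2/17 → sign −
step 4: pivot 1 → sign +
signature = (3, 2, 0)

Answer: (3, 2, 0)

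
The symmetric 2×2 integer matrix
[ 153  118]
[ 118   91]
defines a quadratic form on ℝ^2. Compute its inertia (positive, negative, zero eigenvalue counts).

step 0: pivot 153 → sign +
step 1: pivot -1/153 → sign −
signature = (1, 1, 0)

Answer: (1, 1, 0)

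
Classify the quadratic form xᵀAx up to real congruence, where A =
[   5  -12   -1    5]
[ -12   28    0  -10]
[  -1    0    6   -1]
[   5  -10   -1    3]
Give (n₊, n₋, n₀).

step 0: pivot 5 → sign +
step 1: pivot -4/5 → sign −
step 2: pivot 13 → sign +
step 3: pivot 3/13 → sign +
signature = (3, 1, 0)

Answer: (3, 1, 0)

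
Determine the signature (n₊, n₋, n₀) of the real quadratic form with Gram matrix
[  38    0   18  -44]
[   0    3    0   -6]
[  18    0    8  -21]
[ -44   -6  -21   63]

step 0: pivot 38 → sign +
step 1: pivot 3 → sign +
step 2: pivot -10/19 → sign −
step 3: pivot 1/10 → sign +
signature = (3, 1, 0)

Answer: (3, 1, 0)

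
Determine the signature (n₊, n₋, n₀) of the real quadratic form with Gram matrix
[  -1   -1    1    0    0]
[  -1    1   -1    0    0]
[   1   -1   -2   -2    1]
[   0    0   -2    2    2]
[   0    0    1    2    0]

step 0: pivot -1 → sign −
step 1: pivot 2 → sign +
step 2: pivot -3 → sign −
step 3: pivot 10/3 → sign +
step 4: pivot -1/5 → sign −
signature = (2, 3, 0)

Answer: (2, 3, 0)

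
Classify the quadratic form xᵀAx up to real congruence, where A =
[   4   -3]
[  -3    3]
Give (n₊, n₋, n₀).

Answer: (2, 0, 0)

Derivation:
step 0: pivot 4 → sign +
step 1: pivot 3/4 → sign +
signature = (2, 0, 0)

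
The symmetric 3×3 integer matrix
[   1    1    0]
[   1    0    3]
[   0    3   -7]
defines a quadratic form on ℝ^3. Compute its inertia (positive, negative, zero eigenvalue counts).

step 0: pivot 1 → sign +
step 1: pivot -1 → sign −
step 2: pivot 2 → sign +
signature = (2, 1, 0)

Answer: (2, 1, 0)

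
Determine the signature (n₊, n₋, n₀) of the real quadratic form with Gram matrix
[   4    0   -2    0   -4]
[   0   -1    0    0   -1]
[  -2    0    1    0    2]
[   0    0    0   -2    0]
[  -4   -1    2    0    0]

step 0: pivot 4 → sign +
step 1: pivot -1 → sign −
step 2: pivot -2 → sign −
step 3: pivot -3 → sign −
step 4: row/col 4 already zero → sign 0
signature = (1, 3, 1)

Answer: (1, 3, 1)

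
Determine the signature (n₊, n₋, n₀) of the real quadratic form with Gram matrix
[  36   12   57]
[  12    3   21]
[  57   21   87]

step 0: pivot 36 → sign +
step 1: pivot -1 → sign −
step 2: pivot 3/4 → sign +
signature = (2, 1, 0)

Answer: (2, 1, 0)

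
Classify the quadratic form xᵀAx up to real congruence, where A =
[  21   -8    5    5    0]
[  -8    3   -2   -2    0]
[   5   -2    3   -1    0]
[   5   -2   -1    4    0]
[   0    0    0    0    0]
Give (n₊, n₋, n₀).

step 0: pivot 21 → sign +
step 1: pivot -1/21 → sign −
step 2: pivot 2 → sign +
step 3: pivot 1 → sign +
step 4: row/col 4 already zero → sign 0
signature = (3, 1, 1)

Answer: (3, 1, 1)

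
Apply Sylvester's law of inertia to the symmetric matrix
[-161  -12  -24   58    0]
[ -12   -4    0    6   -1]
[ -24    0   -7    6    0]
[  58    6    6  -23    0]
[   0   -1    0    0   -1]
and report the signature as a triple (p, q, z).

step 0: pivot -161 → sign −
step 1: pivot -500/161 → sign −
step 2: pivot -299/125 → sign −
step 3: pivot -6/299 → sign −
step 4: pivot 3/8 → sign +
signature = (1, 4, 0)

Answer: (1, 4, 0)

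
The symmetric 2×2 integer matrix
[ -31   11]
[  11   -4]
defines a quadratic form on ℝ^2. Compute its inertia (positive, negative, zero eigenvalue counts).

Answer: (0, 2, 0)

Derivation:
step 0: pivot -31 → sign −
step 1: pivot -3/31 → sign −
signature = (0, 2, 0)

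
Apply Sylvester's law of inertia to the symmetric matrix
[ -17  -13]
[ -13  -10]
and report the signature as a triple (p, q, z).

Answer: (0, 2, 0)

Derivation:
step 0: pivot -17 → sign −
step 1: pivot -1/17 → sign −
signature = (0, 2, 0)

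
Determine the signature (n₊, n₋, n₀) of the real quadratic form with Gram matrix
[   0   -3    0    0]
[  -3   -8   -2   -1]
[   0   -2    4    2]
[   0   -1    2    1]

Answer: (2, 1, 1)

Derivation:
step 0: pivot -8 → sign −
step 1: pivot 9/8 → sign +
step 2: pivot 4 → sign +
step 3: row/col 3 already zero → sign 0
signature = (2, 1, 1)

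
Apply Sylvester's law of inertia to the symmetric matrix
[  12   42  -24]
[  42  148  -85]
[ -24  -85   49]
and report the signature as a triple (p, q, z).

step 0: pivot 12 → sign +
step 1: pivot 1 → sign +
step 2: row/col 2 already zero → sign 0
signature = (2, 0, 1)

Answer: (2, 0, 1)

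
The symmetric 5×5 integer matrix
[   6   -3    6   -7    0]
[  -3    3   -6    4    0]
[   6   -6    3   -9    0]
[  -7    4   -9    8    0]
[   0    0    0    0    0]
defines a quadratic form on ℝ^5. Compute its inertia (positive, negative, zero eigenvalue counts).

Answer: (2, 2, 1)

Derivation:
step 0: pivot 6 → sign +
step 1: pivot 3/2 → sign +
step 2: pivot -9 → sign −
step 3: pivot -2/9 → sign −
step 4: row/col 4 already zero → sign 0
signature = (2, 2, 1)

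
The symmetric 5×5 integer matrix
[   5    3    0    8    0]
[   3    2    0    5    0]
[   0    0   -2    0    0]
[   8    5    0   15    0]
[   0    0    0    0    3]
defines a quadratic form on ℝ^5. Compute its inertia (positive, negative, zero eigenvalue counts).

step 0: pivot 5 → sign +
step 1: pivot 1/5 → sign +
step 2: pivot -2 → sign −
step 3: pivot 2 → sign +
step 4: pivot 3 → sign +
signature = (4, 1, 0)

Answer: (4, 1, 0)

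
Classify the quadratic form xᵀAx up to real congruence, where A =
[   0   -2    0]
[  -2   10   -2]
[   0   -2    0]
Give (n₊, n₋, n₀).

Answer: (1, 1, 1)

Derivation:
step 0: pivot 10 → sign +
step 1: pivot -2/5 → sign −
step 2: row/col 2 already zero → sign 0
signature = (1, 1, 1)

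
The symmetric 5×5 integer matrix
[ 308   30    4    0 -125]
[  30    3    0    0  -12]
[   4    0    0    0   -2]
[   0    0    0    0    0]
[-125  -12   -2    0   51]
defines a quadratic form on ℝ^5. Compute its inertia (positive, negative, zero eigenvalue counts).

step 0: pivot 308 → sign +
step 1: pivot 6/77 → sign +
step 2: pivot -2 → sign −
step 3: row/col 3 already zero → sign 0
step 4: row/col 4 already zero → sign 0
signature = (2, 1, 2)

Answer: (2, 1, 2)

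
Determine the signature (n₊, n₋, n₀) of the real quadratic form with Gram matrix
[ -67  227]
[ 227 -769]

step 0: pivot -67 → sign −
step 1: pivot 6/67 → sign +
signature = (1, 1, 0)

Answer: (1, 1, 0)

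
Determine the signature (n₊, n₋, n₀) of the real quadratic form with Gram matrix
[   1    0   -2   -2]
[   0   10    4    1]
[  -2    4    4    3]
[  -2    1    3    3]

step 0: pivot 1 → sign +
step 1: pivot 10 → sign +
step 2: pivot -8/5 → sign −
step 3: pivot 1/8 → sign +
signature = (3, 1, 0)

Answer: (3, 1, 0)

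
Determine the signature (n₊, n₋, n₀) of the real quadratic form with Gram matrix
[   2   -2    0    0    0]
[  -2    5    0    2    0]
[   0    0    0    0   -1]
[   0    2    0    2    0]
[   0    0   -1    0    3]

Answer: (4, 1, 0)

Derivation:
step 0: pivot 2 → sign +
step 1: pivot 3 → sign +
step 2: pivot 2/3 → sign +
step 3: pivot 3 → sign +
step 4: pivot -1/3 → sign −
signature = (4, 1, 0)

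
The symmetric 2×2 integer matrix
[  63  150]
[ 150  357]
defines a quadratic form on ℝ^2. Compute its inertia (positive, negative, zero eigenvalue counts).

Answer: (1, 1, 0)

Derivation:
step 0: pivot 63 → sign +
step 1: pivot -1/7 → sign −
signature = (1, 1, 0)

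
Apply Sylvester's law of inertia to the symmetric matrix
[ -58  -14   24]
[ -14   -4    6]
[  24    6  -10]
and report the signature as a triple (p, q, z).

step 0: pivot -58 → sign −
step 1: pivot -18/29 → sign −
step 2: row/col 2 already zero → sign 0
signature = (0, 2, 1)

Answer: (0, 2, 1)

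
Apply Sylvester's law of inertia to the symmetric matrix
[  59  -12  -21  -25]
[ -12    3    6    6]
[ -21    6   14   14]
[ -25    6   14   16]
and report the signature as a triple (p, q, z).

step 0: pivot 59 → sign +
step 1: pivot 33/59 → sign +
step 2: pivot 13/11 → sign +
step 3: pivot -6/13 → sign −
signature = (3, 1, 0)

Answer: (3, 1, 0)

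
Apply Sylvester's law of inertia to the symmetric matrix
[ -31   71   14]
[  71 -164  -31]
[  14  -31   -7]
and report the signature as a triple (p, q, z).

step 0: pivot -31 → sign −
step 1: pivot -43/31 → sign −
step 2: pivot 6/43 → sign +
signature = (1, 2, 0)

Answer: (1, 2, 0)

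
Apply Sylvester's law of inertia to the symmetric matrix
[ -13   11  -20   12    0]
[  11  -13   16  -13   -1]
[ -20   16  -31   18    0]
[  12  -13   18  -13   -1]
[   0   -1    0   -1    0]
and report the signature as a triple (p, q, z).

step 0: pivot -13 → sign −
step 1: pivot -48/13 → sign −
step 2: pivot 13/48 → sign +
step 3: pivot -3/13 → sign −
step 4: pivot 1 → sign +
signature = (2, 3, 0)

Answer: (2, 3, 0)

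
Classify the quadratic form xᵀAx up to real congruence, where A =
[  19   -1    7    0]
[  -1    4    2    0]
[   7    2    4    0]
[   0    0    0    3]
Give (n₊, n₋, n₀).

Answer: (3, 0, 1)

Derivation:
step 0: pivot 19 → sign +
step 1: pivot 75/19 → sign +
step 2: pivot 3 → sign +
step 3: row/col 3 already zero → sign 0
signature = (3, 0, 1)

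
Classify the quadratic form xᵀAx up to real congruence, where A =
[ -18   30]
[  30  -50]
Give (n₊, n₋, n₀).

Answer: (0, 1, 1)

Derivation:
step 0: pivot -18 → sign −
step 1: row/col 1 already zero → sign 0
signature = (0, 1, 1)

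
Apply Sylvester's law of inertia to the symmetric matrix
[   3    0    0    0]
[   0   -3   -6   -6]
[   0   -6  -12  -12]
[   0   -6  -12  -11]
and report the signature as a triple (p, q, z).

step 0: pivot 3 → sign +
step 1: pivot -3 → sign −
step 2: pivot 1 → sign +
step 3: row/col 3 already zero → sign 0
signature = (2, 1, 1)

Answer: (2, 1, 1)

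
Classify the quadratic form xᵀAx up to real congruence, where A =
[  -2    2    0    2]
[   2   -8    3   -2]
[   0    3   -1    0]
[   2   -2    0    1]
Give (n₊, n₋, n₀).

step 0: pivot -2 → sign −
step 1: pivot -6 → sign −
step 2: pivot 1/2 → sign +
step 3: pivot 3 → sign +
signature = (2, 2, 0)

Answer: (2, 2, 0)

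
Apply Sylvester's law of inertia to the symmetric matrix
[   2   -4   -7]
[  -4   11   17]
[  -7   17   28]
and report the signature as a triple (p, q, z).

step 0: pivot 2 → sign +
step 1: pivot 3 → sign +
step 2: pivot 1/2 → sign +
signature = (3, 0, 0)

Answer: (3, 0, 0)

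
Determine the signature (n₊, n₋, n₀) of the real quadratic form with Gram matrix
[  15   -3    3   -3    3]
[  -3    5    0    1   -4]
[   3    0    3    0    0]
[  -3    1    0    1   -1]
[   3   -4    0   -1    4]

Answer: (5, 0, 0)

Derivation:
step 0: pivot 15 → sign +
step 1: pivot 22/5 → sign +
step 2: pivot 51/22 → sign +
step 3: pivot 4/17 → sign +
step 4: pivot 3/4 → sign +
signature = (5, 0, 0)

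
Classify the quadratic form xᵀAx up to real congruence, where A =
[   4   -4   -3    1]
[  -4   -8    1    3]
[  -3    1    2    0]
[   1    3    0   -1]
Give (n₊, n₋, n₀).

step 0: pivot 4 → sign +
step 1: pivot -12 → sign −
step 2: pivot 1/12 → sign +
step 3: row/col 3 already zero → sign 0
signature = (2, 1, 1)

Answer: (2, 1, 1)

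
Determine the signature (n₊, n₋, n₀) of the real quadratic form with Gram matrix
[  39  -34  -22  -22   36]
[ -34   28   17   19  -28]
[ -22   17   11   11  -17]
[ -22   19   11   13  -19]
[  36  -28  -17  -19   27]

step 0: pivot 39 → sign +
step 1: pivot -64/39 → sign −
step 2: pivot 95/64 → sign +
step 3: pivot -6/19 → sign −
step 4: pivot -1/5 → sign −
signature = (2, 3, 0)

Answer: (2, 3, 0)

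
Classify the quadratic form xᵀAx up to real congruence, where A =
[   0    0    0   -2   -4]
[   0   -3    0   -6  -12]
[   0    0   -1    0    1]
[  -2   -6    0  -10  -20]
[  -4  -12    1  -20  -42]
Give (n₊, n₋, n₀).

Answer: (1, 4, 0)

Derivation:
step 0: pivot -3 → sign −
step 1: pivot -1 → sign −
step 2: pivot 2 → sign +
step 3: pivot -2 → sign −
step 4: pivot -1 → sign −
signature = (1, 4, 0)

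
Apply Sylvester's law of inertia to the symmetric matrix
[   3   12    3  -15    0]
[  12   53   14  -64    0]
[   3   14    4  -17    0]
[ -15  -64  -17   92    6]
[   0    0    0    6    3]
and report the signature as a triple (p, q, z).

step 0: pivot 3 → sign +
step 1: pivot 5 → sign +
step 2: pivot 1/5 → sign +
step 3: pivot 13 → sign +
step 4: pivot 3/13 → sign +
signature = (5, 0, 0)

Answer: (5, 0, 0)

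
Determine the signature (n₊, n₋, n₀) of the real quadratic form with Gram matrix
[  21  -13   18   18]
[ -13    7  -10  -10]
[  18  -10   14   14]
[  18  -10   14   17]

step 0: pivot 21 → sign +
step 1: pivot -22/21 → sign −
step 2: pivot -2/11 → sign −
step 3: pivot 3 → sign +
signature = (2, 2, 0)

Answer: (2, 2, 0)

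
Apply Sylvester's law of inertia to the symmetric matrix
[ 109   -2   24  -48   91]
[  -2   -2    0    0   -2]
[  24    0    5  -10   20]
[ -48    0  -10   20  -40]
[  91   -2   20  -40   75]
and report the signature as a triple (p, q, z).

step 0: pivot 109 → sign +
step 1: pivot -222/109 → sign −
step 2: pivot -7/37 → sign −
step 3: pivot -6/7 → sign −
step 4: row/col 4 already zero → sign 0
signature = (1, 3, 1)

Answer: (1, 3, 1)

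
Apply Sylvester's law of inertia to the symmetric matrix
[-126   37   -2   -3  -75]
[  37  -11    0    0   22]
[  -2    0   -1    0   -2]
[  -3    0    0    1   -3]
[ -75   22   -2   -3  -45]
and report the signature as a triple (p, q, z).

Answer: (1, 4, 0)

Derivation:
step 0: pivot -126 → sign −
step 1: pivot -17/126 → sign −
step 2: pivot 27/17 → sign +
step 3: pivot -8/3 → sign −
step 4: pivot -1/2 → sign −
signature = (1, 4, 0)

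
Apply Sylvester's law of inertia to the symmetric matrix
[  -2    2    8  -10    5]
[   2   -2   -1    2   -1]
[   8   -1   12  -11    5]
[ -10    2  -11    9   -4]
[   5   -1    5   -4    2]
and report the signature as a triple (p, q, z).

Answer: (2, 3, 0)

Derivation:
step 0: pivot -2 → sign −
step 1: pivot 44 → sign +
step 2: pivot -49/44 → sign −
step 3: pivot -5/49 → sign −
step 4: pivot 3/10 → sign +
signature = (2, 3, 0)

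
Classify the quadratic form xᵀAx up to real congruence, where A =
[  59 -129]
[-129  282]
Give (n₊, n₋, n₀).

Answer: (1, 1, 0)

Derivation:
step 0: pivot 59 → sign +
step 1: pivot -3/59 → sign −
signature = (1, 1, 0)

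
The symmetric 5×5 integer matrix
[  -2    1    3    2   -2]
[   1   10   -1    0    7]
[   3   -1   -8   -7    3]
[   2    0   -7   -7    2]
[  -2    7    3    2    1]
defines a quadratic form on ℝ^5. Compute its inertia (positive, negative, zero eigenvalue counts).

Answer: (1, 4, 0)

Derivation:
step 0: pivot -2 → sign −
step 1: pivot 21/2 → sign +
step 2: pivot -74/21 → sign −
step 3: pivot -33/74 → sign −
step 4: pivot -3/11 → sign −
signature = (1, 4, 0)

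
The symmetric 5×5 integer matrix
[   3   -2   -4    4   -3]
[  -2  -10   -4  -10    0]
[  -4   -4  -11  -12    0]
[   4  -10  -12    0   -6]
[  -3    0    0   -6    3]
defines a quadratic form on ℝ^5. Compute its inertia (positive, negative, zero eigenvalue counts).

step 0: pivot 3 → sign +
step 1: pivot -34/3 → sign −
step 2: pivot -211/17 → sign −
step 3: pivot -30/211 → sign −
step 4: pivot 6/5 → sign +
signature = (2, 3, 0)

Answer: (2, 3, 0)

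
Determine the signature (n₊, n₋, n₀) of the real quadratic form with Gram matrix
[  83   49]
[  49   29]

step 0: pivot 83 → sign +
step 1: pivot 6/83 → sign +
signature = (2, 0, 0)

Answer: (2, 0, 0)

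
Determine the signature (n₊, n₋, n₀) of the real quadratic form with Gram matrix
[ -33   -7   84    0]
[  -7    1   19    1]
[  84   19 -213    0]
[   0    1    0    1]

Answer: (2, 2, 0)

Derivation:
step 0: pivot -33 → sign −
step 1: pivot 82/33 → sign +
step 2: pivot 21/82 → sign +
step 3: pivot -2/7 → sign −
signature = (2, 2, 0)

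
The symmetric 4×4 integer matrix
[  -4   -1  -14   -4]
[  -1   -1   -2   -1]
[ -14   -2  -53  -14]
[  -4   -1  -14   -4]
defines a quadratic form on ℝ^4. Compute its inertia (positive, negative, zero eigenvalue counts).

Answer: (0, 3, 1)

Derivation:
step 0: pivot -4 → sign −
step 1: pivot -3/4 → sign −
step 2: pivot -1 → sign −
step 3: row/col 3 already zero → sign 0
signature = (0, 3, 1)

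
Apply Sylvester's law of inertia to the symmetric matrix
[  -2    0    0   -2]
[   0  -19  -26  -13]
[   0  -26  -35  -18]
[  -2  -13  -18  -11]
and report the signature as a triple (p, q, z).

step 0: pivot -2 → sign −
step 1: pivot -19 → sign −
step 2: pivot 11/19 → sign +
step 3: pivot -2/11 → sign −
signature = (1, 3, 0)

Answer: (1, 3, 0)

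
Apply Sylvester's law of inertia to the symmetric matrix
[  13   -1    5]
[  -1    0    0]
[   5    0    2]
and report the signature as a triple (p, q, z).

step 0: pivot 13 → sign +
step 1: pivot -1/13 → sign −
step 2: pivot 2 → sign +
signature = (2, 1, 0)

Answer: (2, 1, 0)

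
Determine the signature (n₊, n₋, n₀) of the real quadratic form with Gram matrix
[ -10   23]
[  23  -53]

Answer: (0, 2, 0)

Derivation:
step 0: pivot -10 → sign −
step 1: pivot -1/10 → sign −
signature = (0, 2, 0)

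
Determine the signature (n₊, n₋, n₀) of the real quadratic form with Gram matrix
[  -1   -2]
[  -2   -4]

Answer: (0, 1, 1)

Derivation:
step 0: pivot -1 → sign −
step 1: row/col 1 already zero → sign 0
signature = (0, 1, 1)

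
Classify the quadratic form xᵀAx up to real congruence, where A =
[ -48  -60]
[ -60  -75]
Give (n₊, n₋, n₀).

Answer: (0, 1, 1)

Derivation:
step 0: pivot -48 → sign −
step 1: row/col 1 already zero → sign 0
signature = (0, 1, 1)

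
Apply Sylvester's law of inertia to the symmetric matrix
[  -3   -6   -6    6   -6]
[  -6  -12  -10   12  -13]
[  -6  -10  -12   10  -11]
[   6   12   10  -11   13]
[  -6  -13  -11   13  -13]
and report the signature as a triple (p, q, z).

step 0: pivot -3 → sign −
step 1: pivot 4 → sign +
step 2: pivot -1 → sign −
step 3: pivot 1 → sign +
step 4: row/col 4 already zero → sign 0
signature = (2, 2, 1)

Answer: (2, 2, 1)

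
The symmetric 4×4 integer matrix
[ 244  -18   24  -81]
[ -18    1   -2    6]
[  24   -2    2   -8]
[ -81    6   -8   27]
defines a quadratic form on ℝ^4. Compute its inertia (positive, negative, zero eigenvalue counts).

step 0: pivot 244 → sign +
step 1: pivot -20/61 → sign −
step 2: pivot -1/5 → sign −
step 3: pivot 1/8 → sign +
signature = (2, 2, 0)

Answer: (2, 2, 0)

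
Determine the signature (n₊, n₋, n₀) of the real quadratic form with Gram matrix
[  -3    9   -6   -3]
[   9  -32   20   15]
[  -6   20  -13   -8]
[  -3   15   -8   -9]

Answer: (1, 3, 0)

Derivation:
step 0: pivot -3 → sign −
step 1: pivot -5 → sign −
step 2: pivot -1/5 → sign −
step 3: pivot 2 → sign +
signature = (1, 3, 0)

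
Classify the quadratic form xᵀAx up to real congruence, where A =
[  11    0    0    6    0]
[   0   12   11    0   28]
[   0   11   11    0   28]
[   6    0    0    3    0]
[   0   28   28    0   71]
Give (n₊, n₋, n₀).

Answer: (3, 2, 0)

Derivation:
step 0: pivot 11 → sign +
step 1: pivot 12 → sign +
step 2: pivot 11/12 → sign +
step 3: pivot -3/11 → sign −
step 4: pivot -3/11 → sign −
signature = (3, 2, 0)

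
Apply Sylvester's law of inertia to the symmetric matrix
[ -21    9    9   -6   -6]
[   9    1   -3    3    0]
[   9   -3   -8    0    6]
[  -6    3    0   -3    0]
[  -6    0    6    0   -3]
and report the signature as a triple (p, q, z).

step 0: pivot -21 → sign −
step 1: pivot 34/7 → sign +
step 2: pivot -73/17 → sign −
step 3: pivot 45/146 → sign +
step 4: pivot 1/5 → sign +
signature = (3, 2, 0)

Answer: (3, 2, 0)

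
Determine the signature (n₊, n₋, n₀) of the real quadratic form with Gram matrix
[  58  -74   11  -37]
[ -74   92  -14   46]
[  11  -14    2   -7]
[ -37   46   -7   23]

step 0: pivot 58 → sign +
step 1: pivot -70/29 → sign −
step 2: pivot -3/35 → sign −
step 3: row/col 3 already zero → sign 0
signature = (1, 2, 1)

Answer: (1, 2, 1)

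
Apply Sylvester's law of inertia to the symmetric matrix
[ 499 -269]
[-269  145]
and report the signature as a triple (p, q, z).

Answer: (1, 1, 0)

Derivation:
step 0: pivot 499 → sign +
step 1: pivot -6/499 → sign −
signature = (1, 1, 0)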